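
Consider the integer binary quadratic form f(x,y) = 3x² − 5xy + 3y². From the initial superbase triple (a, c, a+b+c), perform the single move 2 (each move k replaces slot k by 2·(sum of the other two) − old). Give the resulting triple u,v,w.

start (3,3,1) = (f(1,0),f(0,1),f(1,1))
replace slot 2: 2·(3+1) − 3 = 5 → (3,5,1)

3,5,1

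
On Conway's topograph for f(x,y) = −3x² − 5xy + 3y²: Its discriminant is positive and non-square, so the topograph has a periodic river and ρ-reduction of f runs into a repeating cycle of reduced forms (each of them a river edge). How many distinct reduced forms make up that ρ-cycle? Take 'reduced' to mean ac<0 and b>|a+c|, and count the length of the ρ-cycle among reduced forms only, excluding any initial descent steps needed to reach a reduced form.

D = 61, ⌊√D⌋ = 7
descent: ρ → (3,5,-3)  [lands on river]
river: ρ → (-3,7,1)
river: ρ → (1,7,-3)
river: ρ → (-3,5,3)
river: ρ → (3,7,-1)
river: ρ → (-1,7,3)
ρ-cycle length = 6 (tail of 1 descent step not counted)

6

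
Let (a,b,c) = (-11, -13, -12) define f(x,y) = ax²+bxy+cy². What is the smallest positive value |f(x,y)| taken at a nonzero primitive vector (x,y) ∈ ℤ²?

translate: b→-9 (≡13 mod 22), so (11,13,12)→(11,-9,10)
flip: (11,-9,10)→(10,9,11)
reduced (well bottom): (10,9,11) with a≤c, −a<b≤a
well minimum |f| = |-10| = 10 (negative-definite)

10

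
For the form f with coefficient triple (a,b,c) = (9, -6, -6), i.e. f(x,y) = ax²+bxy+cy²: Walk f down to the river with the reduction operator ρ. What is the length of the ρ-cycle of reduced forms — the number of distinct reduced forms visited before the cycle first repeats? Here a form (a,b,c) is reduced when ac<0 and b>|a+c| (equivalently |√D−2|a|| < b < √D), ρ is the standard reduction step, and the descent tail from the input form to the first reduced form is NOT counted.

D = 252, ⌊√D⌋ = 15
descent: ρ → (-6,6,9)  [lands on river]
river: ρ → (9,12,-3)
river: ρ → (-3,12,9)
river: ρ → (9,6,-6)
ρ-cycle length = 4 (tail of 1 descent step not counted)

4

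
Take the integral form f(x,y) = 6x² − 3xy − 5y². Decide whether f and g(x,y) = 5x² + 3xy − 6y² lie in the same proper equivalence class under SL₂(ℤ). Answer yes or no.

D₁ = 129, D₂ = 129
river cycle of f (length 10): (-5, 3, 6), (6, 9, -2), (-2, 11, 1), (1, 11, -2), (-2, 9, 6), (6, 3, -5), (-5, 7, 4), (4, 9, -3), (-3, 9, 4), (4, 7, -5)
river cycle of g (length 10): (-6, 9, 2), (2, 11, -1), (-1, 11, 2), (2, 9, -6), (-6, 3, 5), (5, 7, -4), (-4, 9, 3), (3, 9, -4), (-4, 7, 5), (5, 3, -6)
cycles differ ⇒ inequivalent

no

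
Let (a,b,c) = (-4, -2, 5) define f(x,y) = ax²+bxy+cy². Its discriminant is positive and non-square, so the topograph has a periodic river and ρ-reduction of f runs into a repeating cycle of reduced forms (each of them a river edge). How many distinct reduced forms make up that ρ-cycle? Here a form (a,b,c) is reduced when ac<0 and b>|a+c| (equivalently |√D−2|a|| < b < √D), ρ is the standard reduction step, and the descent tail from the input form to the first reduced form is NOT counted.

D = 84, ⌊√D⌋ = 9
descent: ρ → (5,2,-4)  [lands on river]
river: ρ → (-4,6,3)
river: ρ → (3,6,-4)
river: ρ → (-4,2,5)
river: ρ → (5,8,-1)
river: ρ → (-1,8,5)
ρ-cycle length = 6 (tail of 1 descent step not counted)

6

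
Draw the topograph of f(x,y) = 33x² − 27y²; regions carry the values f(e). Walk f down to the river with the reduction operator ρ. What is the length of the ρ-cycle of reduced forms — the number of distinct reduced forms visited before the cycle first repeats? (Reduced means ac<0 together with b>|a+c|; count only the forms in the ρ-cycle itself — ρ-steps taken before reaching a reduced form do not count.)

D = 3564, ⌊√D⌋ = 59
descent: ρ → (-27,54,6)  [lands on river]
river: ρ → (6,54,-27)
ρ-cycle length = 2 (tail of 1 descent step not counted)

2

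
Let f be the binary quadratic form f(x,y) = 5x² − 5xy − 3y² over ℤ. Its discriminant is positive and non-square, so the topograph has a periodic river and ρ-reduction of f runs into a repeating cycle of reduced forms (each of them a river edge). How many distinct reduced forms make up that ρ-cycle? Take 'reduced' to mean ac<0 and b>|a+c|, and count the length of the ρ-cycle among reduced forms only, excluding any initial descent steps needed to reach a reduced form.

D = 85, ⌊√D⌋ = 9
descent: ρ → (-3,5,5)  [lands on river]
river: ρ → (5,5,-3)
river: ρ → (-3,7,3)
river: ρ → (3,5,-5)
river: ρ → (-5,5,3)
river: ρ → (3,7,-3)
ρ-cycle length = 6 (tail of 1 descent step not counted)

6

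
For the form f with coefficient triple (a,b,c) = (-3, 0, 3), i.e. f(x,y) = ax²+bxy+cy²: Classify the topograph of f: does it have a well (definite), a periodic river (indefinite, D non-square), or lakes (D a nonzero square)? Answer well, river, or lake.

D = b²−4ac = 0² − 4·(-3)·3 = 36
D = 6² is a perfect square ⇒ form factors over ℤ ⇒ lakes

lake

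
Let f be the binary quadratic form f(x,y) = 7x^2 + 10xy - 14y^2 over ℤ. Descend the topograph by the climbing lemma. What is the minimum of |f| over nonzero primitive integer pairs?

river: ρ → (-14,18,3)
river: ρ → (3,18,-14)
river: ρ → (-14,10,7)
river: ρ → (7,18,-6)
river: ρ → (-6,18,7)
river: ρ → (7,10,-14)
closes: descent 0, river 6
min |a| on river = 3

3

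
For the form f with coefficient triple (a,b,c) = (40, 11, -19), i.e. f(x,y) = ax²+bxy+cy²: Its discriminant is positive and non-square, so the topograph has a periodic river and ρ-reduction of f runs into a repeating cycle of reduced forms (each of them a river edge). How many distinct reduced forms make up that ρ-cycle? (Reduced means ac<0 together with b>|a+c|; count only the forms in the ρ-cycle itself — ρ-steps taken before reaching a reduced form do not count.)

D = 3161, ⌊√D⌋ = 56
descent: ρ → (-19,27,32)  [lands on river]
river: ρ → (32,37,-14)
river: ρ → (-14,47,17)
river: ρ → (17,55,-2)
river: ρ → (-2,53,44)
river: ρ → (44,35,-11)
river: ρ → (-11,53,8)
river: ρ → (8,43,-41)
river: ρ → (-41,39,10)
river: ρ → (10,41,-37)
river: ρ → (-37,33,14)
river: ρ → (14,51,-10)
river: ρ → (-10,49,19)
river: ρ → (19,27,-32)
river: ρ → (-32,37,14)
river: ρ → (14,47,-17)
river: ρ → (-17,55,2)
river: ρ → (2,53,-44)
river: ρ → (-44,35,11)
river: ρ → (11,53,-8)
river: ρ → (-8,43,41)
river: ρ → (41,39,-10)
river: ρ → (-10,41,37)
river: ρ → (37,33,-14)
river: ρ → (-14,51,10)
river: ρ → (10,49,-19)
ρ-cycle length = 26 (tail of 1 descent step not counted)

26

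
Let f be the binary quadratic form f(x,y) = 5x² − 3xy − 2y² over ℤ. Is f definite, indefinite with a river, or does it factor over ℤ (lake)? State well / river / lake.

D = b²−4ac = (-3)² − 4·5·(-2) = 49
D = 7² is a perfect square ⇒ form factors over ℤ ⇒ lakes

lake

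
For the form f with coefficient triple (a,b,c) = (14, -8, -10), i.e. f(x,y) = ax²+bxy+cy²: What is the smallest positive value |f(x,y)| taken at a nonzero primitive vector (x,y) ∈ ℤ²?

descent: ρ → (-10,8,14)  [lands on river]
river: ρ → (14,20,-4)
river: ρ → (-4,20,14)
river: ρ → (14,8,-10)
river: ρ → (-10,12,12)
river: ρ → (12,12,-10)
closes: descent 1, river 6
min |a| on river = 4

4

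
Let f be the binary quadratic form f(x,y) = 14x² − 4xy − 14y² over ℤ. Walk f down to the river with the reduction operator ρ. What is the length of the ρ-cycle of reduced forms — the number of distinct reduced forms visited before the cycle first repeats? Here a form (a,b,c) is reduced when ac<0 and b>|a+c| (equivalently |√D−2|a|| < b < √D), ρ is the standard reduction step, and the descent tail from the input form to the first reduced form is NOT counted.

D = 800, ⌊√D⌋ = 28
descent: ρ → (-14,4,14)  [lands on river]
river: ρ → (14,24,-4)
river: ρ → (-4,24,14)
river: ρ → (14,4,-14)
river: ρ → (-14,24,4)
river: ρ → (4,24,-14)
ρ-cycle length = 6 (tail of 1 descent step not counted)

6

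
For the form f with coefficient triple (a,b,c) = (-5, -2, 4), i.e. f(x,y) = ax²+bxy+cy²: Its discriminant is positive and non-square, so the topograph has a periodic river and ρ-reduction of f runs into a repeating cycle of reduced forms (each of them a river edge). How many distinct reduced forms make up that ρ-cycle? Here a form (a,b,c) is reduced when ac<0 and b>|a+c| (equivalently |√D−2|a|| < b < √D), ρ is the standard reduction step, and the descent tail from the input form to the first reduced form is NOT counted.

D = 84, ⌊√D⌋ = 9
descent: ρ → (4,2,-5)  [lands on river]
river: ρ → (-5,8,1)
river: ρ → (1,8,-5)
river: ρ → (-5,2,4)
river: ρ → (4,6,-3)
river: ρ → (-3,6,4)
ρ-cycle length = 6 (tail of 1 descent step not counted)

6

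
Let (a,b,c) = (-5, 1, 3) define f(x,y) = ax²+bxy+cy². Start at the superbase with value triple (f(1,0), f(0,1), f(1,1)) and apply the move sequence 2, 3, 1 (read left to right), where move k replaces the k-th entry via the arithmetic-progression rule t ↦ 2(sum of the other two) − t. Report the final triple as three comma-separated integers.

start (-5,3,-1) = (f(1,0),f(0,1),f(1,1))
replace slot 2: 2·((-5)+(-1)) − 3 = -15 → (-5,-15,-1)
replace slot 3: 2·((-5)+(-15)) − (-1) = -39 → (-5,-15,-39)
replace slot 1: 2·((-15)+(-39)) − (-5) = -103 → (-103,-15,-39)

-103,-15,-39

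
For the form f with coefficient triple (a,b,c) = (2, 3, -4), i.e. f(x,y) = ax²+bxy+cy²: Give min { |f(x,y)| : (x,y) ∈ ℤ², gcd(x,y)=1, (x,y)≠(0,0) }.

river: ρ → (-4,5,1)
river: ρ → (1,5,-4)
river: ρ → (-4,3,2)
river: ρ → (2,5,-2)
river: ρ → (-2,3,4)
river: ρ → (4,5,-1)
river: ρ → (-1,5,4)
river: ρ → (4,3,-2)
river: ρ → (-2,5,2)
river: ρ → (2,3,-4)
closes: descent 0, river 10
min |a| on river = 1

1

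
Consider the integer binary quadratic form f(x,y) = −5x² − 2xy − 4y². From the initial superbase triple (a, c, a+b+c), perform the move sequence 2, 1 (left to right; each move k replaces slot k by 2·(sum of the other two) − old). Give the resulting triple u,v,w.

start (-5,-4,-11) = (f(1,0),f(0,1),f(1,1))
replace slot 2: 2·((-5)+(-11)) − (-4) = -28 → (-5,-28,-11)
replace slot 1: 2·((-28)+(-11)) − (-5) = -73 → (-73,-28,-11)

-73,-28,-11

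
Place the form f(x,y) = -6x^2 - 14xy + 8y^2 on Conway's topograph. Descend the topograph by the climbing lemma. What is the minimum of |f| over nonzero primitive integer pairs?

descent: ρ → (8,14,-6)  [lands on river]
river: ρ → (-6,10,12)
river: ρ → (12,14,-4)
river: ρ → (-4,18,4)
river: ρ → (4,14,-12)
river: ρ → (-12,10,6)
river: ρ → (6,14,-8)
river: ρ → (-8,18,2)
river: ρ → (2,18,-8)
river: ρ → (-8,14,6)
river: ρ → (6,10,-12)
river: ρ → (-12,14,4)
river: ρ → (4,18,-4)
river: ρ → (-4,14,12)
river: ρ → (12,10,-6)
river: ρ → (-6,14,8)
river: ρ → (8,18,-2)
river: ρ → (-2,18,8)
closes: descent 1, river 18
min |a| on river = 2

2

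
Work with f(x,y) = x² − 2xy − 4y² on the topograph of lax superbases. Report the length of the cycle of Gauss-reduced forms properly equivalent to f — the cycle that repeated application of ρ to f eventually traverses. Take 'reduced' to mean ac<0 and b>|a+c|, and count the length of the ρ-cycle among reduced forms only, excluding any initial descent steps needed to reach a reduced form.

D = 20, ⌊√D⌋ = 4
descent: ρ → (-4,2,1)
descent: ρ → (1,4,-1)  [lands on river]
river: ρ → (-1,4,1)
ρ-cycle length = 2 (tail of 2 descent steps not counted)

2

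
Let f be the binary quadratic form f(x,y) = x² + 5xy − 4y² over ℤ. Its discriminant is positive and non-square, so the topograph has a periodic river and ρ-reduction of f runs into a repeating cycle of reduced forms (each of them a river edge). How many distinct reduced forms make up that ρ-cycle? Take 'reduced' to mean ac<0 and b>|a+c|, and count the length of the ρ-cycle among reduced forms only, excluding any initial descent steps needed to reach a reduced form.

D = 41, ⌊√D⌋ = 6
river: ρ → (-4,3,2)
river: ρ → (2,5,-2)
river: ρ → (-2,3,4)
river: ρ → (4,5,-1)
river: ρ → (-1,5,4)
river: ρ → (4,3,-2)
river: ρ → (-2,5,2)
river: ρ → (2,3,-4)
river: ρ → (-4,5,1)
river: ρ → (1,5,-4)
ρ-cycle length = 10 (tail of 0 descent steps not counted)

10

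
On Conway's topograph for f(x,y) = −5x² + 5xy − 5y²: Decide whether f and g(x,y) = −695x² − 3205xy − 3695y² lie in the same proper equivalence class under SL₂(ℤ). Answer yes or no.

D₁ = -75, D₂ = -75
f is negative-definite; reduce −f:
−f: translate: b→5 (≡-5 mod 10), so (5,-5,5)→(5,5,5)
−f: reduced (well bottom): (5,5,5) with a≤c, −a<b≤a
flip sign back: reduced form of f is (-5,-5,-5)
g is negative-definite; reduce −g:
−g: translate: b→425 (≡3205 mod 1390), so (695,3205,3695)→(695,425,65)
−g: flip: (695,425,65)→(65,-425,695)
−g: translate: b→-35 (≡-425 mod 130), so (65,-425,695)→(65,-35,5)
−g: flip: (65,-35,5)→(5,35,65)
−g: translate: b→5 (≡35 mod 10), so (5,35,65)→(5,5,5)
−g: reduced (well bottom): (5,5,5) with a≤c, −a<b≤a
flip sign back: reduced form of g is (-5,-5,-5)
reduced forms (-5, -5, -5) vs (-5, -5, -5) ⇒ equivalent

yes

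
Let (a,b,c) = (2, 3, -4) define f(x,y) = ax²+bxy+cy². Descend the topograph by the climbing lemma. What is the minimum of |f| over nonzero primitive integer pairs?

river: ρ → (-4,5,1)
river: ρ → (1,5,-4)
river: ρ → (-4,3,2)
river: ρ → (2,5,-2)
river: ρ → (-2,3,4)
river: ρ → (4,5,-1)
river: ρ → (-1,5,4)
river: ρ → (4,3,-2)
river: ρ → (-2,5,2)
river: ρ → (2,3,-4)
closes: descent 0, river 10
min |a| on river = 1

1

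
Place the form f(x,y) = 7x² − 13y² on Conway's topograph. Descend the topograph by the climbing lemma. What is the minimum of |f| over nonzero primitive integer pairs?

descent: ρ → (-13,0,7)
descent: ρ → (7,14,-6)  [lands on river]
river: ρ → (-6,10,11)
river: ρ → (11,12,-5)
river: ρ → (-5,18,2)
river: ρ → (2,18,-5)
river: ρ → (-5,12,11)
river: ρ → (11,10,-6)
river: ρ → (-6,14,7)
closes: descent 2, river 8
min |a| on river = 2

2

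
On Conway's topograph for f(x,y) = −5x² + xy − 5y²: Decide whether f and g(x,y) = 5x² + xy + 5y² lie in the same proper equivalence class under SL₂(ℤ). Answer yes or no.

D₁ = -99, D₂ = -99
f is negative-definite; reduce −f:
−f: flip: (5,-1,5)→(5,1,5)
−f: reduced (well bottom): (5,1,5) with a≤c, −a<b≤a
flip sign back: reduced form of f is (-5,-1,-5)
g: reduced (well bottom): (5,1,5) with a≤c, −a<b≤a
reduced forms (-5, -1, -5) vs (5, 1, 5) ⇒ inequivalent

no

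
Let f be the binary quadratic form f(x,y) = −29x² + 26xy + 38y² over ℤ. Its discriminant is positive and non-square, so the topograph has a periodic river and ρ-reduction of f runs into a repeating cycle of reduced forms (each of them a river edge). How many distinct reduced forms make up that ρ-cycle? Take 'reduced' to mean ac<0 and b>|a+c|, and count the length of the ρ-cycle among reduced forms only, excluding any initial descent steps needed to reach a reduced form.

D = 5084, ⌊√D⌋ = 71
river: ρ → (38,50,-17)
river: ρ → (-17,52,35)
river: ρ → (35,18,-34)
river: ρ → (-34,50,19)
river: ρ → (19,64,-13)
river: ρ → (-13,66,14)
river: ρ → (14,46,-53)
river: ρ → (-53,60,7)
river: ρ → (7,66,-26)
river: ρ → (-26,38,35)
river: ρ → (35,32,-29)
river: ρ → (-29,26,38)
ρ-cycle length = 12 (tail of 0 descent steps not counted)

12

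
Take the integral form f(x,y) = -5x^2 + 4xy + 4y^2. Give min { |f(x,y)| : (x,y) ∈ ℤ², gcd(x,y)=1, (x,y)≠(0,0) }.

river: ρ → (4,4,-5)
river: ρ → (-5,6,3)
river: ρ → (3,6,-5)
river: ρ → (-5,4,4)
closes: descent 0, river 4
min |a| on river = 3

3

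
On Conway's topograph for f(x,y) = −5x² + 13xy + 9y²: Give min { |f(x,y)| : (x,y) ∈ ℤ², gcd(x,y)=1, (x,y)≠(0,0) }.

river: ρ → (9,5,-9)
river: ρ → (-9,13,5)
river: ρ → (5,17,-3)
river: ρ → (-3,13,15)
river: ρ → (15,17,-1)
river: ρ → (-1,17,15)
river: ρ → (15,13,-3)
river: ρ → (-3,17,5)
river: ρ → (5,13,-9)
river: ρ → (-9,5,9)
river: ρ → (9,13,-5)
river: ρ → (-5,17,3)
river: ρ → (3,13,-15)
river: ρ → (-15,17,1)
river: ρ → (1,17,-15)
river: ρ → (-15,13,3)
river: ρ → (3,17,-5)
river: ρ → (-5,13,9)
closes: descent 0, river 18
min |a| on river = 1

1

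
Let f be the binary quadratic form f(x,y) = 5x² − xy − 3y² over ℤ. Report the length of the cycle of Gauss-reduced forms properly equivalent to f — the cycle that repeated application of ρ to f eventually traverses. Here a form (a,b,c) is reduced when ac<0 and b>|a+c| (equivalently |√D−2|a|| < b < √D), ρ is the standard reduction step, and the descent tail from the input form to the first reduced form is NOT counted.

D = 61, ⌊√D⌋ = 7
descent: ρ → (-3,7,1)  [lands on river]
river: ρ → (1,7,-3)
river: ρ → (-3,5,3)
river: ρ → (3,7,-1)
river: ρ → (-1,7,3)
river: ρ → (3,5,-3)
ρ-cycle length = 6 (tail of 1 descent step not counted)

6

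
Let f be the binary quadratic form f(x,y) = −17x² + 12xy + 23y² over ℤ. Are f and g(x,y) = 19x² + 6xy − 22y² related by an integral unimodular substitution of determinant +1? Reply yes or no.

D₁ = 1708, D₂ = 1708
river cycle of f (length 6): (23, 34, -6), (-6, 38, 11), (11, 28, -21), (-21, 14, 18), (18, 22, -17), (-17, 12, 23)
river cycle of g (length 4): (-22, 38, 3), (3, 40, -9), (-9, 32, 19), (19, 6, -22)
cycles differ ⇒ inequivalent

no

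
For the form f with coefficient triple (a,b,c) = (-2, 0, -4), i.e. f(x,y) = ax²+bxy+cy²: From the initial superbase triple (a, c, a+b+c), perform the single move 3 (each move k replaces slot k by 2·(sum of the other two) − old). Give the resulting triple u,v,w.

start (-2,-4,-6) = (f(1,0),f(0,1),f(1,1))
replace slot 3: 2·((-2)+(-4)) − (-6) = -6 → (-2,-4,-6)

-2,-4,-6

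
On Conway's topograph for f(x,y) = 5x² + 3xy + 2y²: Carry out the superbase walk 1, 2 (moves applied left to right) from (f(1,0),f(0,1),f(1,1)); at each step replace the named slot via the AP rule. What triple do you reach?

start (5,2,10) = (f(1,0),f(0,1),f(1,1))
replace slot 1: 2·(2+10) − 5 = 19 → (19,2,10)
replace slot 2: 2·(19+10) − 2 = 56 → (19,56,10)

19,56,10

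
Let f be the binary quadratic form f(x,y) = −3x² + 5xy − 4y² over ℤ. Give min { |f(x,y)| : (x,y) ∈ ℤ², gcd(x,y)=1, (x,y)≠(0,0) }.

translate: b→1 (≡-5 mod 6), so (3,-5,4)→(3,1,2)
flip: (3,1,2)→(2,-1,3)
reduced (well bottom): (2,-1,3) with a≤c, −a<b≤a
well minimum |f| = |-2| = 2 (negative-definite)

2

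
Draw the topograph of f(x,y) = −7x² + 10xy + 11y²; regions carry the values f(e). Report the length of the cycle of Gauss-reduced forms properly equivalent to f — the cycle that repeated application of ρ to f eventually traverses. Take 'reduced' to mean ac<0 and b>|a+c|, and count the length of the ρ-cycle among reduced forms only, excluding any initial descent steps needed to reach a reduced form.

D = 408, ⌊√D⌋ = 20
river: ρ → (11,12,-6)
river: ρ → (-6,12,11)
river: ρ → (11,10,-7)
river: ρ → (-7,18,3)
river: ρ → (3,18,-7)
river: ρ → (-7,10,11)
ρ-cycle length = 6 (tail of 0 descent steps not counted)

6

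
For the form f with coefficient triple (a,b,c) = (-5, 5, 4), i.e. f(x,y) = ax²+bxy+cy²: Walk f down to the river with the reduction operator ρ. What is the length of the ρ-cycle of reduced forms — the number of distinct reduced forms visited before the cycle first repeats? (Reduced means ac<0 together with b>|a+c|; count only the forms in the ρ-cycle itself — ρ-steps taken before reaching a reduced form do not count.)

D = 105, ⌊√D⌋ = 10
river: ρ → (4,3,-6)
river: ρ → (-6,9,1)
river: ρ → (1,9,-6)
river: ρ → (-6,3,4)
river: ρ → (4,5,-5)
river: ρ → (-5,5,4)
ρ-cycle length = 6 (tail of 0 descent steps not counted)

6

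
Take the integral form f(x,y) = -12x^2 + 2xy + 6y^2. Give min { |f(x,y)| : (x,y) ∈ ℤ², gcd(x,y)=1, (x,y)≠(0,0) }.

descent: ρ → (6,10,-8)  [lands on river]
river: ρ → (-8,6,8)
river: ρ → (8,10,-6)
river: ρ → (-6,14,4)
river: ρ → (4,10,-12)
river: ρ → (-12,14,2)
river: ρ → (2,14,-12)
river: ρ → (-12,10,4)
river: ρ → (4,14,-6)
river: ρ → (-6,10,8)
river: ρ → (8,6,-8)
river: ρ → (-8,10,6)
river: ρ → (6,14,-4)
river: ρ → (-4,10,12)
river: ρ → (12,14,-2)
river: ρ → (-2,14,12)
river: ρ → (12,10,-4)
river: ρ → (-4,14,6)
closes: descent 1, river 18
min |a| on river = 2

2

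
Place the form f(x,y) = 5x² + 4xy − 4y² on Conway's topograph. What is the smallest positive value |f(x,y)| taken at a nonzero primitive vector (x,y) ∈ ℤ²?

river: ρ → (-4,4,5)
river: ρ → (5,6,-3)
river: ρ → (-3,6,5)
river: ρ → (5,4,-4)
closes: descent 0, river 4
min |a| on river = 3

3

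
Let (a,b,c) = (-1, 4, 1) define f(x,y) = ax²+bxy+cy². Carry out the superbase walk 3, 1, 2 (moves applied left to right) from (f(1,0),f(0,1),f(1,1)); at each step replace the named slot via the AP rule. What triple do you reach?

start (-1,1,4) = (f(1,0),f(0,1),f(1,1))
replace slot 3: 2·((-1)+1) − 4 = -4 → (-1,1,-4)
replace slot 1: 2·(1+(-4)) − (-1) = -5 → (-5,1,-4)
replace slot 2: 2·((-5)+(-4)) − 1 = -19 → (-5,-19,-4)

-5,-19,-4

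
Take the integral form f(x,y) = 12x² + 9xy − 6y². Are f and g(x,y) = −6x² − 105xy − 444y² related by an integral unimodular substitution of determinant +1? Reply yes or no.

D₁ = 369, D₂ = 369
river cycle of f (length 10): (-6, 15, 6), (6, 9, -12), (-12, 15, 3), (3, 15, -12), (-12, 9, 6), (6, 15, -6), (-6, 9, 12), (12, 15, -3), (-3, 15, 12), (12, 9, -6)
river cycle of g (length 10): (-6, 15, 6), (6, 9, -12), (-12, 15, 3), (3, 15, -12), (-12, 9, 6), (6, 15, -6), (-6, 9, 12), (12, 15, -3), (-3, 15, 12), (12, 9, -6)
cycles coincide ⇒ equivalent

yes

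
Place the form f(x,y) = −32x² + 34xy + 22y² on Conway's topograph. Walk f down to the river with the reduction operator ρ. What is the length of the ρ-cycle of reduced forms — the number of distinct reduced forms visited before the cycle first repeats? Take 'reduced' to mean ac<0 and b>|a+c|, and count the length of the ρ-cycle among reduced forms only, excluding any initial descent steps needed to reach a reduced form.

D = 3972, ⌊√D⌋ = 63
river: ρ → (22,54,-12)
river: ρ → (-12,42,46)
river: ρ → (46,50,-8)
river: ρ → (-8,62,4)
river: ρ → (4,58,-38)
river: ρ → (-38,18,24)
river: ρ → (24,30,-32)
river: ρ → (-32,34,22)
ρ-cycle length = 8 (tail of 0 descent steps not counted)

8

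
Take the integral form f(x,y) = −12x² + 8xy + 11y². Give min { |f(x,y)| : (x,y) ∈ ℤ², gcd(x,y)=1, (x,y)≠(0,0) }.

river: ρ → (11,14,-9)
river: ρ → (-9,22,3)
river: ρ → (3,20,-16)
river: ρ → (-16,12,7)
river: ρ → (7,16,-12)
river: ρ → (-12,8,11)
closes: descent 0, river 6
min |a| on river = 3

3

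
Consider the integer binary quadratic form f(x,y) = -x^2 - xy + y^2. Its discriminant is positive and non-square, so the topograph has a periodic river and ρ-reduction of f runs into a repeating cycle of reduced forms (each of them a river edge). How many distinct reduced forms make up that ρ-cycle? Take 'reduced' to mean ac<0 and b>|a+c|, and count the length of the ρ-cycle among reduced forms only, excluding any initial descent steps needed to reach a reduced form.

D = 5, ⌊√D⌋ = 2
descent: ρ → (1,1,-1)  [lands on river]
river: ρ → (-1,1,1)
ρ-cycle length = 2 (tail of 1 descent step not counted)

2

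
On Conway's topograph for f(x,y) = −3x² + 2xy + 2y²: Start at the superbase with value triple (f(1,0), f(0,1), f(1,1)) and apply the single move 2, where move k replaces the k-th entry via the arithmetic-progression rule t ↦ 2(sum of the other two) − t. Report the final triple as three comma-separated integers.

start (-3,2,1) = (f(1,0),f(0,1),f(1,1))
replace slot 2: 2·((-3)+1) − 2 = -6 → (-3,-6,1)

-3,-6,1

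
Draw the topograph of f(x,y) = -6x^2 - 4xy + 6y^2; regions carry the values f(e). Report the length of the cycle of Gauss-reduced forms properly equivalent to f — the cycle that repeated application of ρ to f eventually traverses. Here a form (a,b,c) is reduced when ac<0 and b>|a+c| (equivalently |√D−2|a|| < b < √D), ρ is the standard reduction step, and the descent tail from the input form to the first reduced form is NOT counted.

D = 160, ⌊√D⌋ = 12
descent: ρ → (6,4,-6)  [lands on river]
river: ρ → (-6,8,4)
river: ρ → (4,8,-6)
river: ρ → (-6,4,6)
river: ρ → (6,8,-4)
river: ρ → (-4,8,6)
ρ-cycle length = 6 (tail of 1 descent step not counted)

6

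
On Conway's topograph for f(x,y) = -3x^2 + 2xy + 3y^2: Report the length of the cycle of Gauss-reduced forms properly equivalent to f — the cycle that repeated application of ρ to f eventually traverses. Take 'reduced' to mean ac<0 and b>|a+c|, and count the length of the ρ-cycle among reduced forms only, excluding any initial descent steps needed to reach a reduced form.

D = 40, ⌊√D⌋ = 6
river: ρ → (3,4,-2)
river: ρ → (-2,4,3)
river: ρ → (3,2,-3)
river: ρ → (-3,4,2)
river: ρ → (2,4,-3)
river: ρ → (-3,2,3)
ρ-cycle length = 6 (tail of 0 descent steps not counted)

6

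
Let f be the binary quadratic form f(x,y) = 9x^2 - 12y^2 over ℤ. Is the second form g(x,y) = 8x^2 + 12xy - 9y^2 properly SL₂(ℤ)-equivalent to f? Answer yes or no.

D₁ = 432, D₂ = 432
river cycle of f (length 2): (9, 18, -3), (-3, 18, 9)
river cycle of g (length 8): (-9, 6, 11), (11, 16, -4), (-4, 16, 11), (11, 6, -9), (-9, 12, 8), (8, 20, -1), (-1, 20, 8), (8, 12, -9)
cycles differ ⇒ inequivalent

no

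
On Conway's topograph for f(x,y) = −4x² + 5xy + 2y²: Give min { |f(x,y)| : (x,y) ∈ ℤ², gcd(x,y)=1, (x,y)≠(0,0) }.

river: ρ → (2,7,-1)
river: ρ → (-1,7,2)
river: ρ → (2,5,-4)
river: ρ → (-4,3,3)
river: ρ → (3,3,-4)
river: ρ → (-4,5,2)
closes: descent 0, river 6
min |a| on river = 1

1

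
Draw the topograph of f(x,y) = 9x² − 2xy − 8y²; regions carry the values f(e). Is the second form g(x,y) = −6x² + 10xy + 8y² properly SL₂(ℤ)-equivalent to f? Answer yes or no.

D₁ = 292, D₂ = 292
river cycle of f (length 14): (-8, 2, 9), (9, 16, -1), (-1, 16, 9), (9, 2, -8), (-8, 14, 3), (3, 16, -3), (-3, 14, 8), (8, 2, -9), (-9, 16, 1), (1, 16, -9), … (4 more)
river cycle of g (length 18): (8, 6, -8), (-8, 10, 6), (6, 14, -4), (-4, 10, 12), (12, 14, -2), (-2, 14, 12), (12, 10, -4), (-4, 14, 6), (6, 10, -8), (-8, 6, 8), … (8 more)
cycles differ ⇒ inequivalent

no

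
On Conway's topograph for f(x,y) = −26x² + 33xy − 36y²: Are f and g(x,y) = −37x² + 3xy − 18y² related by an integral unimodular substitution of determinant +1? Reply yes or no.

D₁ = -2655, D₂ = -2655
f is negative-definite; reduce −f:
−f: translate: b→19 (≡-33 mod 52), so (26,-33,36)→(26,19,29)
−f: reduced (well bottom): (26,19,29) with a≤c, −a<b≤a
flip sign back: reduced form of f is (-26,-19,-29)
g is negative-definite; reduce −g:
−g: flip: (37,-3,18)→(18,3,37)
−g: reduced (well bottom): (18,3,37) with a≤c, −a<b≤a
flip sign back: reduced form of g is (-18,-3,-37)
reduced forms (-26, -19, -29) vs (-18, -3, -37) ⇒ inequivalent

no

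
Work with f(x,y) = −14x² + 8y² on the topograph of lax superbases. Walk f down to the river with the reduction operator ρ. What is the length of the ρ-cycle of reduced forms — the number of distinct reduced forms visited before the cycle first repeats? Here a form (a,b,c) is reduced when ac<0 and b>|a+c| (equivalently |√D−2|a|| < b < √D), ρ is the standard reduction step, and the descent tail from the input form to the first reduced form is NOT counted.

D = 448, ⌊√D⌋ = 21
descent: ρ → (8,16,-6)  [lands on river]
river: ρ → (-6,20,2)
river: ρ → (2,20,-6)
river: ρ → (-6,16,8)
ρ-cycle length = 4 (tail of 1 descent step not counted)

4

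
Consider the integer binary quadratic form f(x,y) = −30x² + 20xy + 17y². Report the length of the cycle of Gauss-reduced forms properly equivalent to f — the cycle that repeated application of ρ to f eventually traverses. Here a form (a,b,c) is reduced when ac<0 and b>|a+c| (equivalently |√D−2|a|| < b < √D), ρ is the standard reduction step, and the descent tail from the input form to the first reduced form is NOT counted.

D = 2440, ⌊√D⌋ = 49
river: ρ → (17,48,-2)
river: ρ → (-2,48,17)
river: ρ → (17,20,-30)
river: ρ → (-30,40,7)
river: ρ → (7,44,-18)
river: ρ → (-18,28,23)
river: ρ → (23,18,-23)
river: ρ → (-23,28,18)
river: ρ → (18,44,-7)
river: ρ → (-7,40,30)
river: ρ → (30,20,-17)
river: ρ → (-17,48,2)
river: ρ → (2,48,-17)
river: ρ → (-17,20,30)
river: ρ → (30,40,-7)
river: ρ → (-7,44,18)
river: ρ → (18,28,-23)
river: ρ → (-23,18,23)
river: ρ → (23,28,-18)
river: ρ → (-18,44,7)
river: ρ → (7,40,-30)
river: ρ → (-30,20,17)
ρ-cycle length = 22 (tail of 0 descent steps not counted)

22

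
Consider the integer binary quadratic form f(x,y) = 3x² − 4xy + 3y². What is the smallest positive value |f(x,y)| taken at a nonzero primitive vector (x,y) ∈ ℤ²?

translate: b→2 (≡-4 mod 6), so (3,-4,3)→(3,2,2)
flip: (3,2,2)→(2,-2,3)
translate: b→2 (≡-2 mod 4), so (2,-2,3)→(2,2,3)
reduced (well bottom): (2,2,3) with a≤c, −a<b≤a
well minimum = a = 2

2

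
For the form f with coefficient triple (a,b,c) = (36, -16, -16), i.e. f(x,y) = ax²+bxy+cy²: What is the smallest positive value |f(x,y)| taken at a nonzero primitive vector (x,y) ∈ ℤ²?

descent: ρ → (-16,48,4)  [lands on river]
river: ρ → (4,48,-16)
closes: descent 1, river 2
min |a| on river = 4

4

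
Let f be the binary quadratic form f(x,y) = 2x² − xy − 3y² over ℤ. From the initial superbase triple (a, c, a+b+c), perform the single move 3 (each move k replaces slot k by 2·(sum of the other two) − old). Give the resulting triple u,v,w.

start (2,-3,-2) = (f(1,0),f(0,1),f(1,1))
replace slot 3: 2·(2+(-3)) − (-2) = 0 → (2,-3,0)

2,-3,0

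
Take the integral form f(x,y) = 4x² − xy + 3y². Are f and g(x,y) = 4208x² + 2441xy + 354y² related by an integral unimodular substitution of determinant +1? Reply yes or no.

D₁ = -47, D₂ = -47
f: flip: (4,-1,3)→(3,1,4)
f: reduced (well bottom): (3,1,4) with a≤c, −a<b≤a
g: flip: (4208,2441,354)→(354,-2441,4208)
g: translate: b→-317 (≡-2441 mod 708), so (354,-2441,4208)→(354,-317,71)
g: flip: (354,-317,71)→(71,317,354)
g: translate: b→33 (≡317 mod 142), so (71,317,354)→(71,33,4)
g: flip: (71,33,4)→(4,-33,71)
g: translate: b→-1 (≡-33 mod 8), so (4,-33,71)→(4,-1,3)
g: flip: (4,-1,3)→(3,1,4)
g: reduced (well bottom): (3,1,4) with a≤c, −a<b≤a
reduced forms (3, 1, 4) vs (3, 1, 4) ⇒ equivalent

yes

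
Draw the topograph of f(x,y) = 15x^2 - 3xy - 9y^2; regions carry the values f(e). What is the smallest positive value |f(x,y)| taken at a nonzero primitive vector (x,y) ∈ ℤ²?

descent: ρ → (-9,21,3)  [lands on river]
river: ρ → (3,21,-9)
river: ρ → (-9,15,9)
river: ρ → (9,21,-3)
river: ρ → (-3,21,9)
river: ρ → (9,15,-9)
closes: descent 1, river 6
min |a| on river = 3

3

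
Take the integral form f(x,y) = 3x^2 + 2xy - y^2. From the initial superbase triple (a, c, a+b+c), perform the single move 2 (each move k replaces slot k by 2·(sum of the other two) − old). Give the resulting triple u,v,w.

start (3,-1,4) = (f(1,0),f(0,1),f(1,1))
replace slot 2: 2·(3+4) − (-1) = 15 → (3,15,4)

3,15,4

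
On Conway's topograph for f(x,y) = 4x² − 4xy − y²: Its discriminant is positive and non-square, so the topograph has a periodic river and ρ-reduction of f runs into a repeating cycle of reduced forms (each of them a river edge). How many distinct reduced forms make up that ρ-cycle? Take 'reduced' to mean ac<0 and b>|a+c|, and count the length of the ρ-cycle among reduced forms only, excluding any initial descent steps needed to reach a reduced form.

D = 32, ⌊√D⌋ = 5
descent: ρ → (-1,4,4)  [lands on river]
river: ρ → (4,4,-1)
ρ-cycle length = 2 (tail of 1 descent step not counted)

2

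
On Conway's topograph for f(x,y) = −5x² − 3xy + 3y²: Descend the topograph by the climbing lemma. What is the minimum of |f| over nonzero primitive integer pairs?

descent: ρ → (3,3,-5)  [lands on river]
river: ρ → (-5,7,1)
river: ρ → (1,7,-5)
river: ρ → (-5,3,3)
closes: descent 1, river 4
min |a| on river = 1

1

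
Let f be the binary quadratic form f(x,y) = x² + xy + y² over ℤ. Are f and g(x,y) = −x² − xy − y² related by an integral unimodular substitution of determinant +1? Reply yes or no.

D₁ = -3, D₂ = -3
f: reduced (well bottom): (1,1,1) with a≤c, −a<b≤a
g is negative-definite; reduce −g:
−g: reduced (well bottom): (1,1,1) with a≤c, −a<b≤a
flip sign back: reduced form of g is (-1,-1,-1)
reduced forms (1, 1, 1) vs (-1, -1, -1) ⇒ inequivalent

no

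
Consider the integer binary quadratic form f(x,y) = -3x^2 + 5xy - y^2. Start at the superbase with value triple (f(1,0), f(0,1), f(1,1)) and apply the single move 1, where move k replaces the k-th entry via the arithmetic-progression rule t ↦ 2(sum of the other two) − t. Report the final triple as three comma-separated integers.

start (-3,-1,1) = (f(1,0),f(0,1),f(1,1))
replace slot 1: 2·((-1)+1) − (-3) = 3 → (3,-1,1)

3,-1,1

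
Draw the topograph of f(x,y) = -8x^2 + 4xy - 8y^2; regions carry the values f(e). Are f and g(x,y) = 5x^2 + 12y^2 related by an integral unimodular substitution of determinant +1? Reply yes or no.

D₁ = -240, D₂ = -240
f is negative-definite; reduce −f:
−f: flip: (8,-4,8)→(8,4,8)
−f: reduced (well bottom): (8,4,8) with a≤c, −a<b≤a
flip sign back: reduced form of f is (-8,-4,-8)
g: reduced (well bottom): (5,0,12) with a≤c, −a<b≤a
reduced forms (-8, -4, -8) vs (5, 0, 12) ⇒ inequivalent

no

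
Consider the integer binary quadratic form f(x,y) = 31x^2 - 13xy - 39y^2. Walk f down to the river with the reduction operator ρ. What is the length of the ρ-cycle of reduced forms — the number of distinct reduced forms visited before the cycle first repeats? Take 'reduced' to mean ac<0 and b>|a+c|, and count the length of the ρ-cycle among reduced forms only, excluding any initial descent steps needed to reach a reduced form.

D = 5005, ⌊√D⌋ = 70
descent: ρ → (-39,13,31)  [lands on river]
river: ρ → (31,49,-21)
river: ρ → (-21,35,45)
river: ρ → (45,55,-11)
river: ρ → (-11,55,45)
river: ρ → (45,35,-21)
river: ρ → (-21,49,31)
river: ρ → (31,13,-39)
river: ρ → (-39,65,5)
river: ρ → (5,65,-39)
ρ-cycle length = 10 (tail of 1 descent step not counted)

10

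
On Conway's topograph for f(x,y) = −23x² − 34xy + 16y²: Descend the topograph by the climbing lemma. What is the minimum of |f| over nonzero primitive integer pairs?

descent: ρ → (16,34,-23)  [lands on river]
river: ρ → (-23,12,27)
river: ρ → (27,42,-8)
river: ρ → (-8,38,37)
river: ρ → (37,36,-9)
river: ρ → (-9,36,37)
river: ρ → (37,38,-8)
river: ρ → (-8,42,27)
river: ρ → (27,12,-23)
river: ρ → (-23,34,16)
river: ρ → (16,30,-27)
river: ρ → (-27,24,19)
river: ρ → (19,14,-32)
river: ρ → (-32,50,1)
river: ρ → (1,50,-32)
river: ρ → (-32,14,19)
river: ρ → (19,24,-27)
river: ρ → (-27,30,16)
closes: descent 1, river 18
min |a| on river = 1

1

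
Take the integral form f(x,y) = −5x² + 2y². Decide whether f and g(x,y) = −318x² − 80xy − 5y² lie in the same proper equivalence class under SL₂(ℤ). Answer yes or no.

D₁ = 40, D₂ = 40
river cycle of f (length 6): (2, 4, -3), (-3, 2, 3), (3, 4, -2), (-2, 4, 3), (3, 2, -3), (-3, 4, 2)
river cycle of g (length 6): (2, 4, -3), (-3, 2, 3), (3, 4, -2), (-2, 4, 3), (3, 2, -3), (-3, 4, 2)
cycles coincide ⇒ equivalent

yes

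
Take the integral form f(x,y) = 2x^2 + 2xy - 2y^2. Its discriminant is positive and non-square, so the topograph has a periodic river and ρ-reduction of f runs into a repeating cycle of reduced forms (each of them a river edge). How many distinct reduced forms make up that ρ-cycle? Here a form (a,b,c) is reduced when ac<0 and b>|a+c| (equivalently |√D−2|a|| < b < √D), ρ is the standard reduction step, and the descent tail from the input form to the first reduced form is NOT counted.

D = 20, ⌊√D⌋ = 4
river: ρ → (-2,2,2)
river: ρ → (2,2,-2)
ρ-cycle length = 2 (tail of 0 descent steps not counted)

2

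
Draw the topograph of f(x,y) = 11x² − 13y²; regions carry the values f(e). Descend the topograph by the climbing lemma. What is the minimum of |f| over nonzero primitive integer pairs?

descent: ρ → (-13,0,11)
descent: ρ → (11,22,-2)  [lands on river]
river: ρ → (-2,22,11)
closes: descent 2, river 2
min |a| on river = 2

2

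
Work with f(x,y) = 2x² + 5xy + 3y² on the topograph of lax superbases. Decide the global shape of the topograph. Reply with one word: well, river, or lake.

D = b²−4ac = 5² − 4·2·3 = 1
D = 1² is a perfect square ⇒ form factors over ℤ ⇒ lakes

lake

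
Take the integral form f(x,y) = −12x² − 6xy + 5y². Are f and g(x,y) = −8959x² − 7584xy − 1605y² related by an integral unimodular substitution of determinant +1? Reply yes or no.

D₁ = 276, D₂ = 276
river cycle of f (length 8): (5, 16, -1), (-1, 16, 5), (5, 14, -4), (-4, 10, 11), (11, 12, -3), (-3, 12, 11), (11, 10, -4), (-4, 14, 5)
river cycle of g (length 8): (5, 16, -1), (-1, 16, 5), (5, 14, -4), (-4, 10, 11), (11, 12, -3), (-3, 12, 11), (11, 10, -4), (-4, 14, 5)
cycles coincide ⇒ equivalent

yes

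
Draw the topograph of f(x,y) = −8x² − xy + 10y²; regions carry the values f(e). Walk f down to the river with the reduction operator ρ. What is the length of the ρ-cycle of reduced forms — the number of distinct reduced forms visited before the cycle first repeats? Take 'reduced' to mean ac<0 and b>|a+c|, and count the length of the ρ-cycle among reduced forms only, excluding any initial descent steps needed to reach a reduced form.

D = 321, ⌊√D⌋ = 17
descent: ρ → (10,1,-8)
descent: ρ → (-8,15,3)  [lands on river]
river: ρ → (3,15,-8)
river: ρ → (-8,17,1)
river: ρ → (1,17,-8)
ρ-cycle length = 4 (tail of 2 descent steps not counted)

4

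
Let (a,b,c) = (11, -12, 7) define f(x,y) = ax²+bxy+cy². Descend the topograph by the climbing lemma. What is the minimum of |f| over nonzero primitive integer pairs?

translate: b→10 (≡-12 mod 22), so (11,-12,7)→(11,10,6)
flip: (11,10,6)→(6,-10,11)
translate: b→2 (≡-10 mod 12), so (6,-10,11)→(6,2,7)
reduced (well bottom): (6,2,7) with a≤c, −a<b≤a
well minimum = a = 6

6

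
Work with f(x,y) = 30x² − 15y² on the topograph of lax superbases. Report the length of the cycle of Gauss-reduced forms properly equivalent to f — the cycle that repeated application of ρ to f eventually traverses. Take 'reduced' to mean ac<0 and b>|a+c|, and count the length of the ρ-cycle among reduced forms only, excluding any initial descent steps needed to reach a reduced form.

D = 1800, ⌊√D⌋ = 42
descent: ρ → (-15,30,15)  [lands on river]
river: ρ → (15,30,-15)
ρ-cycle length = 2 (tail of 1 descent step not counted)

2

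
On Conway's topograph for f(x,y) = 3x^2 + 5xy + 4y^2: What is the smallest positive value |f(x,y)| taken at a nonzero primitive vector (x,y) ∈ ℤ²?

translate: b→-1 (≡5 mod 6), so (3,5,4)→(3,-1,2)
flip: (3,-1,2)→(2,1,3)
reduced (well bottom): (2,1,3) with a≤c, −a<b≤a
well minimum = a = 2

2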